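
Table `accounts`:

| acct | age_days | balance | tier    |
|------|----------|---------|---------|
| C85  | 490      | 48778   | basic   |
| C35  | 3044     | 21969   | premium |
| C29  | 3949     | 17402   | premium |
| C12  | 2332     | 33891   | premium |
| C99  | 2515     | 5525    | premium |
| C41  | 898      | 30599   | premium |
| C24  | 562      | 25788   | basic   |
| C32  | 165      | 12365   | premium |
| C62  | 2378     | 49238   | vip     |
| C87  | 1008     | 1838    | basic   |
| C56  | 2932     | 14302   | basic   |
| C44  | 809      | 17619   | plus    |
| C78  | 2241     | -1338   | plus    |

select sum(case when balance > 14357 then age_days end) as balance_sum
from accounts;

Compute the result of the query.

acct=C85: ✓ → 490
acct=C35: ✓ → 3044
acct=C29: ✓ → 3949
acct=C12: ✓ → 2332
acct=C99: ✗
acct=C41: ✓ → 898
acct=C24: ✓ → 562
acct=C32: ✗
acct=C62: ✓ → 2378
acct=C87: ✗
acct=C56: ✗
acct=C44: ✓ → 809
acct=C78: ✗
balance_sum = 490 + 3044 + 3949 + 2332 + 898 + 562 + 2378 + 809 = 14462

14462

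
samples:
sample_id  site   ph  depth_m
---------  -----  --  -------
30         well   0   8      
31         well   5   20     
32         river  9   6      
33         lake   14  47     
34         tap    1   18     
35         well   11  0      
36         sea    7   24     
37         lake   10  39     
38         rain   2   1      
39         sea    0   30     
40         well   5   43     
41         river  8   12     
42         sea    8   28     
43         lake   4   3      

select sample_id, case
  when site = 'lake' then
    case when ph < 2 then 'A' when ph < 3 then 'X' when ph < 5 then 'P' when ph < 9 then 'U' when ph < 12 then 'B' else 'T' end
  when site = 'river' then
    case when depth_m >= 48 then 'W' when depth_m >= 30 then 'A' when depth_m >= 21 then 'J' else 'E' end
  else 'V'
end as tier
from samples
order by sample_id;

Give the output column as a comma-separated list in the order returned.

V, V, E, T, V, V, V, B, V, V, V, E, V, P

sample_id=30: site='well' → outer ELSE → V
sample_id=31: site='well' → outer ELSE → V
sample_id=32: site='river' → inner[ELSE] → E
sample_id=33: site='lake' → inner[ELSE] → T
sample_id=34: site='tap' → outer ELSE → V
sample_id=35: site='well' → outer ELSE → V
sample_id=36: site='sea' → outer ELSE → V
sample_id=37: site='lake' → inner[ph < 12] → B
sample_id=38: site='rain' → outer ELSE → V
sample_id=39: site='sea' → outer ELSE → V
sample_id=40: site='well' → outer ELSE → V
sample_id=41: site='river' → inner[ELSE] → E
sample_id=42: site='sea' → outer ELSE → V
sample_id=43: site='lake' → inner[ph < 5] → P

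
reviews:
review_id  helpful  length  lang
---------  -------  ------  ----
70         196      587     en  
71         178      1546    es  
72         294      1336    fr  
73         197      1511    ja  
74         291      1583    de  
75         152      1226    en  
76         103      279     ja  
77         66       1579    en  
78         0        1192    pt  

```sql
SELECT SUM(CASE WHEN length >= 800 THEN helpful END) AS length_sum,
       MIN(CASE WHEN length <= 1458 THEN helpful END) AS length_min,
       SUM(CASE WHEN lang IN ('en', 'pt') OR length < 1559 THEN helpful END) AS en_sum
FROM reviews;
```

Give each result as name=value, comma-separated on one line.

[length_sum: length >= 800]
review_id=70: ✗
review_id=71: ✓ → 178
review_id=72: ✓ → 294
review_id=73: ✓ → 197
review_id=74: ✓ → 291
review_id=75: ✓ → 152
review_id=76: ✗
review_id=77: ✓ → 66
review_id=78: ✓ → 0
length_sum = 178 + 294 + 197 + 291 + 152 + 66 = 1178
—
[length_min: length <= 1458]
review_id=70: ✓ → 196
review_id=71: ✗
review_id=72: ✓ → 294
review_id=73: ✗
review_id=74: ✗
review_id=75: ✓ → 152
review_id=76: ✓ → 103
review_id=77: ✗
review_id=78: ✓ → 0
length_min = MIN(196, 294, 152, 103, 0) = 0
—
[en_sum: lang IN ('en', 'pt') OR length < 1559]
review_id=70: ✓ → 196
review_id=71: ✓ → 178
review_id=72: ✓ → 294
review_id=73: ✓ → 197
review_id=74: ✗
review_id=75: ✓ → 152
review_id=76: ✓ → 103
review_id=77: ✓ → 66
review_id=78: ✓ → 0
en_sum = 196 + 178 + 294 + 197 + 152 + 103 + 66 = 1186

length_sum=1178, length_min=0, en_sum=1186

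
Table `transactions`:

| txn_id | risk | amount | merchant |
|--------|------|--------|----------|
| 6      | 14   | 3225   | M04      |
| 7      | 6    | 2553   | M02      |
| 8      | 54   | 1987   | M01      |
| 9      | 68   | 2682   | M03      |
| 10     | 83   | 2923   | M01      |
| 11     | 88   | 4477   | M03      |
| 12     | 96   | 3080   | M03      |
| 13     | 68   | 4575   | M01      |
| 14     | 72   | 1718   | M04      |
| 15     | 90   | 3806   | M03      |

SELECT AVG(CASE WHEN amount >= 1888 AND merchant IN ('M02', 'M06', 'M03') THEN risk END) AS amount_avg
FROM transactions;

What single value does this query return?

69.6

txn_id=6: ✗
txn_id=7: ✓ → 6
txn_id=8: ✗
txn_id=9: ✓ → 68
txn_id=10: ✗
txn_id=11: ✓ → 88
txn_id=12: ✓ → 96
txn_id=13: ✗
txn_id=14: ✗
txn_id=15: ✓ → 90
amount_avg = (6 + 68 + 88 + 96 + 90) / 5 = 69.6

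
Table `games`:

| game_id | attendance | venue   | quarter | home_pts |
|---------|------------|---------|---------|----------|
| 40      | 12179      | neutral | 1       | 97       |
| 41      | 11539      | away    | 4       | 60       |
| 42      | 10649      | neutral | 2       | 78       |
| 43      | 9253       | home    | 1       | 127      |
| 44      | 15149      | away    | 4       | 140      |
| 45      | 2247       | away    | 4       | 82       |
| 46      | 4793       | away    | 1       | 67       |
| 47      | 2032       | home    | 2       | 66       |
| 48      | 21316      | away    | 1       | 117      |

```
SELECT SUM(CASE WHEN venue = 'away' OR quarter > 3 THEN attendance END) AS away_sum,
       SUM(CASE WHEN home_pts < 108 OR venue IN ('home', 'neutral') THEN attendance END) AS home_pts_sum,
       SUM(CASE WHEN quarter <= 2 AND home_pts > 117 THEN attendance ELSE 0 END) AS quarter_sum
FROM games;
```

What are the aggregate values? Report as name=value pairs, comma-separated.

away_sum=55044, home_pts_sum=52692, quarter_sum=9253

[away_sum: venue = 'away' OR quarter > 3]
game_id=40: ✗
game_id=41: ✓ → 11539
game_id=42: ✗
game_id=43: ✗
game_id=44: ✓ → 15149
game_id=45: ✓ → 2247
game_id=46: ✓ → 4793
game_id=47: ✗
game_id=48: ✓ → 21316
away_sum = 11539 + 15149 + 2247 + 4793 + 21316 = 55044
—
[home_pts_sum: home_pts < 108 OR venue IN ('home', 'neutral')]
game_id=40: ✓ → 12179
game_id=41: ✓ → 11539
game_id=42: ✓ → 10649
game_id=43: ✓ → 9253
game_id=44: ✗
game_id=45: ✓ → 2247
game_id=46: ✓ → 4793
game_id=47: ✓ → 2032
game_id=48: ✗
home_pts_sum = 12179 + 11539 + 10649 + 9253 + 2247 + 4793 + 2032 = 52692
—
[quarter_sum: quarter <= 2 AND home_pts > 117]
game_id=40: ✗
game_id=41: ✗
game_id=42: ✗
game_id=43: ✓ → 9253
game_id=44: ✗
game_id=45: ✗
game_id=46: ✗
game_id=47: ✗
game_id=48: ✗
quarter_sum = 9253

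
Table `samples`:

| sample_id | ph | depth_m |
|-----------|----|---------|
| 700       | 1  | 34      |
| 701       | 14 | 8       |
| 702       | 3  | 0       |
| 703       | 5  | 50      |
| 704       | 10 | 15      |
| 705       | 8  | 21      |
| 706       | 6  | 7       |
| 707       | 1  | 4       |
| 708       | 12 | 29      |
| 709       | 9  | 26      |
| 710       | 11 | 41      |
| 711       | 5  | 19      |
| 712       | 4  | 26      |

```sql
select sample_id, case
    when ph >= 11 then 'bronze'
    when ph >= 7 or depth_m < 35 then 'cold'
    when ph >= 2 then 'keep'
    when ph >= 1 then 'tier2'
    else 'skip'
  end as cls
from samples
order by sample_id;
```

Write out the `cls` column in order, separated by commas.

cold, bronze, cold, keep, cold, cold, cold, cold, bronze, cold, bronze, cold, cold

sample_id=700: ph >= 7 or depth_m < 35 → cold
sample_id=701: ph >= 11 → bronze
sample_id=702: ph >= 7 or depth_m < 35 → cold
sample_id=703: ph >= 2 → keep
sample_id=704: ph >= 7 or depth_m < 35 → cold
sample_id=705: ph >= 7 or depth_m < 35 → cold
sample_id=706: ph >= 7 or depth_m < 35 → cold
sample_id=707: ph >= 7 or depth_m < 35 → cold
sample_id=708: ph >= 11 → bronze
sample_id=709: ph >= 7 or depth_m < 35 → cold
sample_id=710: ph >= 11 → bronze
sample_id=711: ph >= 7 or depth_m < 35 → cold
sample_id=712: ph >= 7 or depth_m < 35 → cold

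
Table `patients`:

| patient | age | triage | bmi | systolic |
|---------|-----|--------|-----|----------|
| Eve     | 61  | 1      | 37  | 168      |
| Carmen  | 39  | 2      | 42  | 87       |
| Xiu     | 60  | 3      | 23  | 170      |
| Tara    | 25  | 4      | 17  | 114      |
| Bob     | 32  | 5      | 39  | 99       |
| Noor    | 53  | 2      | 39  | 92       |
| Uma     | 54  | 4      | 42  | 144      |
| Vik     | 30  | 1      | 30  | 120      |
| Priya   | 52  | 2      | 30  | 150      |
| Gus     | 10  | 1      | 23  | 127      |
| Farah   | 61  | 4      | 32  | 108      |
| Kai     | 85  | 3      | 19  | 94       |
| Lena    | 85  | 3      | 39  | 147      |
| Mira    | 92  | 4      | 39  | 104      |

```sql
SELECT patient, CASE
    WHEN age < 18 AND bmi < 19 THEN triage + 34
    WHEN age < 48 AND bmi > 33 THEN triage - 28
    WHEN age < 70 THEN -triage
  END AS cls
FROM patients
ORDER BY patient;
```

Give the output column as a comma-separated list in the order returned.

-23, -26, -1, -4, -1, NULL, NULL, NULL, -2, -2, -4, -4, -1, -3

patient=Bob: age < 48 AND bmi > 33 → -23
patient=Carmen: age < 48 AND bmi > 33 → -26
patient=Eve: age < 70 → -1
patient=Farah: age < 70 → -4
patient=Gus: age < 70 → -1
patient=Kai: (no match → NULL) → NULL
patient=Lena: (no match → NULL) → NULL
patient=Mira: (no match → NULL) → NULL
patient=Noor: age < 70 → -2
patient=Priya: age < 70 → -2
patient=Tara: age < 70 → -4
patient=Uma: age < 70 → -4
patient=Vik: age < 70 → -1
patient=Xiu: age < 70 → -3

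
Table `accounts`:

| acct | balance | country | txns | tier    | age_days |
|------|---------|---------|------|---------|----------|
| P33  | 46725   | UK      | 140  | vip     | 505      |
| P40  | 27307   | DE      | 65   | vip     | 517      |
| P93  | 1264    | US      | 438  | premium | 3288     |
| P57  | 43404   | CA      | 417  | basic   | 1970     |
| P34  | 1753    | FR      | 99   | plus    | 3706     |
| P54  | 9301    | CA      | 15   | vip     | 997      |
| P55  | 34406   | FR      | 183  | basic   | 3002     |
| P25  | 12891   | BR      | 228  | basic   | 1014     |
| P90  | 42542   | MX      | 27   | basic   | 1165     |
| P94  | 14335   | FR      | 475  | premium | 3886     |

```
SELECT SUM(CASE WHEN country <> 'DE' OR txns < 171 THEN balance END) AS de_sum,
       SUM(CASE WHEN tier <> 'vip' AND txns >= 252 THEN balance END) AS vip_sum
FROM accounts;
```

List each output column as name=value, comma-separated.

de_sum=233928, vip_sum=59003

[de_sum: country <> 'DE' OR txns < 171]
acct=P33: ✓ → 46725
acct=P40: ✓ → 27307
acct=P93: ✓ → 1264
acct=P57: ✓ → 43404
acct=P34: ✓ → 1753
acct=P54: ✓ → 9301
acct=P55: ✓ → 34406
acct=P25: ✓ → 12891
acct=P90: ✓ → 42542
acct=P94: ✓ → 14335
de_sum = 46725 + 27307 + 1264 + 43404 + 1753 + 9301 + 34406 + 12891 + 42542 + 14335 = 233928
—
[vip_sum: tier <> 'vip' AND txns >= 252]
acct=P33: ✗
acct=P40: ✗
acct=P93: ✓ → 1264
acct=P57: ✓ → 43404
acct=P34: ✗
acct=P54: ✗
acct=P55: ✗
acct=P25: ✗
acct=P90: ✗
acct=P94: ✓ → 14335
vip_sum = 1264 + 43404 + 14335 = 59003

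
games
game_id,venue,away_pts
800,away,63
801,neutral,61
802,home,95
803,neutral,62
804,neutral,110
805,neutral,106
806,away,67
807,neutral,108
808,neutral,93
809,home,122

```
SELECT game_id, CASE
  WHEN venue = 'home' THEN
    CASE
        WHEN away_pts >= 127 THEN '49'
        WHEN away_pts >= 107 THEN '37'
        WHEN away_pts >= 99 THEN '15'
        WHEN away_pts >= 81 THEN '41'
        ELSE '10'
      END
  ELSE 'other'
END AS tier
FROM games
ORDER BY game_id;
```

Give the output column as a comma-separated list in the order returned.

other, other, 41, other, other, other, other, other, other, 37

game_id=800: venue='away' → outer ELSE → other
game_id=801: venue='neutral' → outer ELSE → other
game_id=802: venue='home' → inner[away_pts >= 81] → 41
game_id=803: venue='neutral' → outer ELSE → other
game_id=804: venue='neutral' → outer ELSE → other
game_id=805: venue='neutral' → outer ELSE → other
game_id=806: venue='away' → outer ELSE → other
game_id=807: venue='neutral' → outer ELSE → other
game_id=808: venue='neutral' → outer ELSE → other
game_id=809: venue='home' → inner[away_pts >= 107] → 37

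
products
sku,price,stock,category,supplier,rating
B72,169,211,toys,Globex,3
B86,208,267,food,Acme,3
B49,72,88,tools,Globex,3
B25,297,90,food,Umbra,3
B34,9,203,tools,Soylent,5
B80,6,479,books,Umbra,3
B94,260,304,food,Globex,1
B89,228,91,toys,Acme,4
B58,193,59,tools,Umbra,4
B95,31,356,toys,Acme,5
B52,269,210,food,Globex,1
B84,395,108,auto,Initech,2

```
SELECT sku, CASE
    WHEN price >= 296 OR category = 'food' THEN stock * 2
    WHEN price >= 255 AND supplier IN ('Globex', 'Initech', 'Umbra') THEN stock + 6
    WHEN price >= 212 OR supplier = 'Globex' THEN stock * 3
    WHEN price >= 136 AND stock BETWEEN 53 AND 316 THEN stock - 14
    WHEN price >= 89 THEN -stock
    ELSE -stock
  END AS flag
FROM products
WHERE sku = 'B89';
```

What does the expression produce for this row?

sku = B89: price=228, stock=91, category=toys, supplier=Acme, rating=4.
price >= 296 OR category = 'food' → false
price >= 255 AND supplier IN ('Globex', 'Initech', 'Umbra') → false
price >= 212 OR supplier = 'Globex' → true → 273

273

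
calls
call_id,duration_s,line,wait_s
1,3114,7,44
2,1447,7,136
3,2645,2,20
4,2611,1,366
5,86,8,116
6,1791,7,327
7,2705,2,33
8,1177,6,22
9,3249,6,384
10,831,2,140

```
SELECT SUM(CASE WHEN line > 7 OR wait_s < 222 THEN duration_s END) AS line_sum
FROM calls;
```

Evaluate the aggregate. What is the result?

call_id=1: ✓ → 3114
call_id=2: ✓ → 1447
call_id=3: ✓ → 2645
call_id=4: ✗
call_id=5: ✓ → 86
call_id=6: ✗
call_id=7: ✓ → 2705
call_id=8: ✓ → 1177
call_id=9: ✗
call_id=10: ✓ → 831
line_sum = 3114 + 1447 + 2645 + 86 + 2705 + 1177 + 831 = 12005

12005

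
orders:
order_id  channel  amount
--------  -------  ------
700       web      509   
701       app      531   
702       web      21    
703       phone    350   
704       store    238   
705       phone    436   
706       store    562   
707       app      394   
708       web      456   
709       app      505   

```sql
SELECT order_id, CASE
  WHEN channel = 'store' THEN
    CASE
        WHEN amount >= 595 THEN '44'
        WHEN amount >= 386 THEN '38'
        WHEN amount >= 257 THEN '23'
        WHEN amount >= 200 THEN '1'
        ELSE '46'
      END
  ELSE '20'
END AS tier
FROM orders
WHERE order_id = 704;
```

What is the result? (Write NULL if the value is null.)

1

order_id = 704: channel=store, amount=238.
channel='store' → inner[amount >= 200] → 1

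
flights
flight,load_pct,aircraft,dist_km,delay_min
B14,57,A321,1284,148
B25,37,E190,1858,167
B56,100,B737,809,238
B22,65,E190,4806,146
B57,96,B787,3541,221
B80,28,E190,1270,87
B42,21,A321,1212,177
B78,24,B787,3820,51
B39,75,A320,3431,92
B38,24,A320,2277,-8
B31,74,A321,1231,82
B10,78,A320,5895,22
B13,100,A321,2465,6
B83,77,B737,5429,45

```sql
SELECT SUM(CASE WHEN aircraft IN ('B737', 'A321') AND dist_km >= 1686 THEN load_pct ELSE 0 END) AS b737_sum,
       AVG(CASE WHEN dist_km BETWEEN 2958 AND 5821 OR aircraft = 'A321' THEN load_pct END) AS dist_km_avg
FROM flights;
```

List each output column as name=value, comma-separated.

b737_sum=177, dist_km_avg=65.4444444444

[b737_sum: aircraft IN ('B737', 'A321') AND dist_km >= 1686]
flight=B14: ✗
flight=B25: ✗
flight=B56: ✗
flight=B22: ✗
flight=B57: ✗
flight=B80: ✗
flight=B42: ✗
flight=B78: ✗
flight=B39: ✗
flight=B38: ✗
flight=B31: ✗
flight=B10: ✗
flight=B13: ✓ → 100
flight=B83: ✓ → 77
b737_sum = 100 + 77 = 177
—
[dist_km_avg: dist_km BETWEEN 2958 AND 5821 OR aircraft = 'A321']
flight=B14: ✓ → 57
flight=B25: ✗
flight=B56: ✗
flight=B22: ✓ → 65
flight=B57: ✓ → 96
flight=B80: ✗
flight=B42: ✓ → 21
flight=B78: ✓ → 24
flight=B39: ✓ → 75
flight=B38: ✗
flight=B31: ✓ → 74
flight=B10: ✗
flight=B13: ✓ → 100
flight=B83: ✓ → 77
dist_km_avg = (57 + 65 + 96 + 21 + 24 + 75 + 74 + 100 + 77) / 9 = 65.4444444444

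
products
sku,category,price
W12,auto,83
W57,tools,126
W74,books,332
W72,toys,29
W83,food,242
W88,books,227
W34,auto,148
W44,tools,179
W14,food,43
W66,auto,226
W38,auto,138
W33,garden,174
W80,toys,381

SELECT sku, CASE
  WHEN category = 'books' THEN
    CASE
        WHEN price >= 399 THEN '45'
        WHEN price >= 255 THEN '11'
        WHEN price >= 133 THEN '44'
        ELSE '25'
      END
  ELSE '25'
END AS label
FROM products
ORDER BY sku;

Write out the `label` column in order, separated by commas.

sku=W12: category='auto' → outer ELSE → 25
sku=W14: category='food' → outer ELSE → 25
sku=W33: category='garden' → outer ELSE → 25
sku=W34: category='auto' → outer ELSE → 25
sku=W38: category='auto' → outer ELSE → 25
sku=W44: category='tools' → outer ELSE → 25
sku=W57: category='tools' → outer ELSE → 25
sku=W66: category='auto' → outer ELSE → 25
sku=W72: category='toys' → outer ELSE → 25
sku=W74: category='books' → inner[price >= 255] → 11
sku=W80: category='toys' → outer ELSE → 25
sku=W83: category='food' → outer ELSE → 25
sku=W88: category='books' → inner[price >= 133] → 44

25, 25, 25, 25, 25, 25, 25, 25, 25, 11, 25, 25, 44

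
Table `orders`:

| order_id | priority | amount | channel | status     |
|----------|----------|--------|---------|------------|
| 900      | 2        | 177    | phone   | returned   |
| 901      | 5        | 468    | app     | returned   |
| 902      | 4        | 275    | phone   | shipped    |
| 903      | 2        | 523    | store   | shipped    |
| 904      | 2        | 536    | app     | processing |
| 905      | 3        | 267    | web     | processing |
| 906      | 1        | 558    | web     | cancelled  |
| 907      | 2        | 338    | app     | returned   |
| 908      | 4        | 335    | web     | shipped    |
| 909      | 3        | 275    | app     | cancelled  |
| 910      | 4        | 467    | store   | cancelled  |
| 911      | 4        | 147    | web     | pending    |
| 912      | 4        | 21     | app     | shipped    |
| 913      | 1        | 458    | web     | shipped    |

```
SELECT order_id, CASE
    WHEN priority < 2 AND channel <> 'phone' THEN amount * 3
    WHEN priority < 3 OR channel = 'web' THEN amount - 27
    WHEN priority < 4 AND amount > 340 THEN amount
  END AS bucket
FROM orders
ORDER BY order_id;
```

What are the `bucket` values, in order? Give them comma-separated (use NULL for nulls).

150, NULL, NULL, 496, 509, 240, 1674, 311, 308, NULL, NULL, 120, NULL, 1374

order_id=900: priority < 3 OR channel = 'web' → 150
order_id=901: (no match → NULL) → NULL
order_id=902: (no match → NULL) → NULL
order_id=903: priority < 3 OR channel = 'web' → 496
order_id=904: priority < 3 OR channel = 'web' → 509
order_id=905: priority < 3 OR channel = 'web' → 240
order_id=906: priority < 2 AND channel <> 'phone' → 1674
order_id=907: priority < 3 OR channel = 'web' → 311
order_id=908: priority < 3 OR channel = 'web' → 308
order_id=909: (no match → NULL) → NULL
order_id=910: (no match → NULL) → NULL
order_id=911: priority < 3 OR channel = 'web' → 120
order_id=912: (no match → NULL) → NULL
order_id=913: priority < 2 AND channel <> 'phone' → 1374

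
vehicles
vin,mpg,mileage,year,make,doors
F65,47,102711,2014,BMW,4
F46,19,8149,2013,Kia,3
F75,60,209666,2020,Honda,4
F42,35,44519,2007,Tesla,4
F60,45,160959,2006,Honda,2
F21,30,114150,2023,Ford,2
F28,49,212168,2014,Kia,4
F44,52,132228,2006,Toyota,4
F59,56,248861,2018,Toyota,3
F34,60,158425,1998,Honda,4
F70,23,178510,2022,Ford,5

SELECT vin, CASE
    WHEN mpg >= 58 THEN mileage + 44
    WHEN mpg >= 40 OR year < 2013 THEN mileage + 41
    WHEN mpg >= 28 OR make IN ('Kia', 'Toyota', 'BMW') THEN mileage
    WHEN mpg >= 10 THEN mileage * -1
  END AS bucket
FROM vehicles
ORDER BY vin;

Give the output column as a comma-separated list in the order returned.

114150, 212209, 158469, 44560, 132269, 8149, 248902, 161000, 102752, -178510, 209710

vin=F21: mpg >= 28 OR make IN ('Kia', 'Toyota', 'BMW') → 114150
vin=F28: mpg >= 40 OR year < 2013 → 212209
vin=F34: mpg >= 58 → 158469
vin=F42: mpg >= 40 OR year < 2013 → 44560
vin=F44: mpg >= 40 OR year < 2013 → 132269
vin=F46: mpg >= 28 OR make IN ('Kia', 'Toyota', 'BMW') → 8149
vin=F59: mpg >= 40 OR year < 2013 → 248902
vin=F60: mpg >= 40 OR year < 2013 → 161000
vin=F65: mpg >= 40 OR year < 2013 → 102752
vin=F70: mpg >= 10 → -178510
vin=F75: mpg >= 58 → 209710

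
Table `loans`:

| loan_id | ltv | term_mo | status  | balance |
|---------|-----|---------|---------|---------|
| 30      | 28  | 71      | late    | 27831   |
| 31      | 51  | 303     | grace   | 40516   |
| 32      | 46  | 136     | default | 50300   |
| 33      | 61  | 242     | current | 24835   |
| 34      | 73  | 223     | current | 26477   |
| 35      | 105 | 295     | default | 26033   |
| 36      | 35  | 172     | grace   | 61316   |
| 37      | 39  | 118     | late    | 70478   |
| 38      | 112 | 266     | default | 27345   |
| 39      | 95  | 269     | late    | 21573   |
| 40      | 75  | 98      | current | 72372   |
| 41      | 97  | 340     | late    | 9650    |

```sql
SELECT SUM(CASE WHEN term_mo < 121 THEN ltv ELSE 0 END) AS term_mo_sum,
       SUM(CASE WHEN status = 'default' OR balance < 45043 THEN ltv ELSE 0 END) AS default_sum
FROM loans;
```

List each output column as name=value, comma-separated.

[term_mo_sum: term_mo < 121]
loan_id=30: ✓ → 28
loan_id=31: ✗
loan_id=32: ✗
loan_id=33: ✗
loan_id=34: ✗
loan_id=35: ✗
loan_id=36: ✗
loan_id=37: ✓ → 39
loan_id=38: ✗
loan_id=39: ✗
loan_id=40: ✓ → 75
loan_id=41: ✗
term_mo_sum = 28 + 39 + 75 = 142
—
[default_sum: status = 'default' OR balance < 45043]
loan_id=30: ✓ → 28
loan_id=31: ✓ → 51
loan_id=32: ✓ → 46
loan_id=33: ✓ → 61
loan_id=34: ✓ → 73
loan_id=35: ✓ → 105
loan_id=36: ✗
loan_id=37: ✗
loan_id=38: ✓ → 112
loan_id=39: ✓ → 95
loan_id=40: ✗
loan_id=41: ✓ → 97
default_sum = 28 + 51 + 46 + 61 + 73 + 105 + 112 + 95 + 97 = 668

term_mo_sum=142, default_sum=668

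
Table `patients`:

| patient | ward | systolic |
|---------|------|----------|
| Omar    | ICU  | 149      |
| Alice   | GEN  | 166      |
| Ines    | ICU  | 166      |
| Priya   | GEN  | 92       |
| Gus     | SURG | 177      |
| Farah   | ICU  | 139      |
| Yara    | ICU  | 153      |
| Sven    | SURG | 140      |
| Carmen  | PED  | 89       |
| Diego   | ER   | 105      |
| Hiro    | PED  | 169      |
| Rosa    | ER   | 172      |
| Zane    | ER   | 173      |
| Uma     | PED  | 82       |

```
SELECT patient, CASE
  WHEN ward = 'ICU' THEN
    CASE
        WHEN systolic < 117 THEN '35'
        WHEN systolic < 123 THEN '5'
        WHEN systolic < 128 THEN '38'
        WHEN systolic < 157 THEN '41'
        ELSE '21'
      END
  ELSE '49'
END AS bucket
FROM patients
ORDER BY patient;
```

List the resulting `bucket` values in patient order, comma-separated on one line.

49, 49, 49, 41, 49, 49, 21, 41, 49, 49, 49, 49, 41, 49

patient=Alice: ward='GEN' → outer ELSE → 49
patient=Carmen: ward='PED' → outer ELSE → 49
patient=Diego: ward='ER' → outer ELSE → 49
patient=Farah: ward='ICU' → inner[systolic < 157] → 41
patient=Gus: ward='SURG' → outer ELSE → 49
patient=Hiro: ward='PED' → outer ELSE → 49
patient=Ines: ward='ICU' → inner[ELSE] → 21
patient=Omar: ward='ICU' → inner[systolic < 157] → 41
patient=Priya: ward='GEN' → outer ELSE → 49
patient=Rosa: ward='ER' → outer ELSE → 49
patient=Sven: ward='SURG' → outer ELSE → 49
patient=Uma: ward='PED' → outer ELSE → 49
patient=Yara: ward='ICU' → inner[systolic < 157] → 41
patient=Zane: ward='ER' → outer ELSE → 49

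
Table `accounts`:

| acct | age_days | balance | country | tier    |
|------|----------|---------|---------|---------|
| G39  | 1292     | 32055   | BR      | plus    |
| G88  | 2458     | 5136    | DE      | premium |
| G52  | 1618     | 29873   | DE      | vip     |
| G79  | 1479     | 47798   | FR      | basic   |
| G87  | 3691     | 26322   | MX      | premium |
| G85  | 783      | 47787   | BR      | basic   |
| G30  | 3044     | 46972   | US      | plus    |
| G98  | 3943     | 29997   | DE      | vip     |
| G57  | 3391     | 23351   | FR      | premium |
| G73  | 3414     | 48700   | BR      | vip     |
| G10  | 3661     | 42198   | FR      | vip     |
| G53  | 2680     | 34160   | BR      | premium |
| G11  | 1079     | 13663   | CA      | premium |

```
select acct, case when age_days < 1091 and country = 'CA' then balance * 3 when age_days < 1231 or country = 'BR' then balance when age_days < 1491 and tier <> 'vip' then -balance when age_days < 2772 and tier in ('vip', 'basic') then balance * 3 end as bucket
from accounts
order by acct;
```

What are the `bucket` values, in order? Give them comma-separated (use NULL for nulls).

NULL, 40989, NULL, 32055, 89619, 34160, NULL, 48700, -47798, 47787, NULL, NULL, NULL

acct=G10: (no match → NULL) → NULL
acct=G11: age_days < 1091 and country = 'CA' → 40989
acct=G30: (no match → NULL) → NULL
acct=G39: age_days < 1231 or country = 'BR' → 32055
acct=G52: age_days < 2772 and tier in ('vip', 'basic') → 89619
acct=G53: age_days < 1231 or country = 'BR' → 34160
acct=G57: (no match → NULL) → NULL
acct=G73: age_days < 1231 or country = 'BR' → 48700
acct=G79: age_days < 1491 and tier <> 'vip' → -47798
acct=G85: age_days < 1231 or country = 'BR' → 47787
acct=G87: (no match → NULL) → NULL
acct=G88: (no match → NULL) → NULL
acct=G98: (no match → NULL) → NULL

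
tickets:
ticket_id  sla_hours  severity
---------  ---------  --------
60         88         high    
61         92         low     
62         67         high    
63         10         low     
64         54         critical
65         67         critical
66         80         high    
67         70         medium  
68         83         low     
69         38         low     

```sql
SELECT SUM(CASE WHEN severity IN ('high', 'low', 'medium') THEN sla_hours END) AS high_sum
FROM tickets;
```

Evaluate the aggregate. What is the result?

ticket_id=60: ✓ → 88
ticket_id=61: ✓ → 92
ticket_id=62: ✓ → 67
ticket_id=63: ✓ → 10
ticket_id=64: ✗
ticket_id=65: ✗
ticket_id=66: ✓ → 80
ticket_id=67: ✓ → 70
ticket_id=68: ✓ → 83
ticket_id=69: ✓ → 38
high_sum = 88 + 92 + 67 + 10 + 80 + 70 + 83 + 38 = 528

528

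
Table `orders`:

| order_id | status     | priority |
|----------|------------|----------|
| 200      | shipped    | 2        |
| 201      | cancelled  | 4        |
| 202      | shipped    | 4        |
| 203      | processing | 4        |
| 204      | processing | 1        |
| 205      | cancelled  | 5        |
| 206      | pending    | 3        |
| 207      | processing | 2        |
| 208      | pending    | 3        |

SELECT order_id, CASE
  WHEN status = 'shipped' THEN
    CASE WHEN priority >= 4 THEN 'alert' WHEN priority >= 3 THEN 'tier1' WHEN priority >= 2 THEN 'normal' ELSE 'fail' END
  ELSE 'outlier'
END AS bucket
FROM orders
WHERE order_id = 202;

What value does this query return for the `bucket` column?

alert

order_id = 202: status=shipped, priority=4.
status='shipped' → inner[priority >= 4] → alert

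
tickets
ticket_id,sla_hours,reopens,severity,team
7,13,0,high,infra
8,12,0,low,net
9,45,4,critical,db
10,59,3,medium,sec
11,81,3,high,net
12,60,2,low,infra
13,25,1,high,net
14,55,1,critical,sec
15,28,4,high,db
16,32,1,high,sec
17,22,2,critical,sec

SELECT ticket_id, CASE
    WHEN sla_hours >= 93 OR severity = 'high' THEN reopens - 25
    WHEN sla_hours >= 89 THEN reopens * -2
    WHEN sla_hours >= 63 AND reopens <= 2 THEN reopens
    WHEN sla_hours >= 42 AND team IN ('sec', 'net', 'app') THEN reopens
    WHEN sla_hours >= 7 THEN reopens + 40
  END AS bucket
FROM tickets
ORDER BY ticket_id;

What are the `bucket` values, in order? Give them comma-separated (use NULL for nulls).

-25, 40, 44, 3, -22, 42, -24, 1, -21, -24, 42

ticket_id=7: sla_hours >= 93 OR severity = 'high' → -25
ticket_id=8: sla_hours >= 7 → 40
ticket_id=9: sla_hours >= 7 → 44
ticket_id=10: sla_hours >= 42 AND team IN ('sec', 'net', 'app') → 3
ticket_id=11: sla_hours >= 93 OR severity = 'high' → -22
ticket_id=12: sla_hours >= 7 → 42
ticket_id=13: sla_hours >= 93 OR severity = 'high' → -24
ticket_id=14: sla_hours >= 42 AND team IN ('sec', 'net', 'app') → 1
ticket_id=15: sla_hours >= 93 OR severity = 'high' → -21
ticket_id=16: sla_hours >= 93 OR severity = 'high' → -24
ticket_id=17: sla_hours >= 7 → 42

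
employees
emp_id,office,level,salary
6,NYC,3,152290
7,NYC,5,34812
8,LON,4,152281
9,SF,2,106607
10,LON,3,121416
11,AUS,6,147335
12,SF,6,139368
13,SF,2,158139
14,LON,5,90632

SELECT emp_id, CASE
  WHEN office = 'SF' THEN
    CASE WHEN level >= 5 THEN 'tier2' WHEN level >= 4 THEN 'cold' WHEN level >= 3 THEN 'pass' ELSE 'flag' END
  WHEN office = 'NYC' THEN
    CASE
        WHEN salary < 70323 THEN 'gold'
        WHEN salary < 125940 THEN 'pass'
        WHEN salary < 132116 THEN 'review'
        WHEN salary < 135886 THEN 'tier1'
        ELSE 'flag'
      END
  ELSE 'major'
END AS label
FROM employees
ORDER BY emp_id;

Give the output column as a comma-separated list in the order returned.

flag, gold, major, flag, major, major, tier2, flag, major

emp_id=6: office='NYC' → inner[ELSE] → flag
emp_id=7: office='NYC' → inner[salary < 70323] → gold
emp_id=8: office='LON' → outer ELSE → major
emp_id=9: office='SF' → inner[ELSE] → flag
emp_id=10: office='LON' → outer ELSE → major
emp_id=11: office='AUS' → outer ELSE → major
emp_id=12: office='SF' → inner[level >= 5] → tier2
emp_id=13: office='SF' → inner[ELSE] → flag
emp_id=14: office='LON' → outer ELSE → major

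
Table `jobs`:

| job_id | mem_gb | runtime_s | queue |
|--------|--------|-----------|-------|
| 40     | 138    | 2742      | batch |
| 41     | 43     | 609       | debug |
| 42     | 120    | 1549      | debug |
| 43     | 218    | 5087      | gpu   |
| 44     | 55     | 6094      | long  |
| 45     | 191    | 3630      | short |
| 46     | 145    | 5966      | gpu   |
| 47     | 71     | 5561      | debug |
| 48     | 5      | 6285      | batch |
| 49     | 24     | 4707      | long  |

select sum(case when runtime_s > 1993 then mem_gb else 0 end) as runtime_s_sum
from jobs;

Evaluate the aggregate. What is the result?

job_id=40: ✓ → 138
job_id=41: ✗
job_id=42: ✗
job_id=43: ✓ → 218
job_id=44: ✓ → 55
job_id=45: ✓ → 191
job_id=46: ✓ → 145
job_id=47: ✓ → 71
job_id=48: ✓ → 5
job_id=49: ✓ → 24
runtime_s_sum = 138 + 218 + 55 + 191 + 145 + 71 + 5 + 24 = 847

847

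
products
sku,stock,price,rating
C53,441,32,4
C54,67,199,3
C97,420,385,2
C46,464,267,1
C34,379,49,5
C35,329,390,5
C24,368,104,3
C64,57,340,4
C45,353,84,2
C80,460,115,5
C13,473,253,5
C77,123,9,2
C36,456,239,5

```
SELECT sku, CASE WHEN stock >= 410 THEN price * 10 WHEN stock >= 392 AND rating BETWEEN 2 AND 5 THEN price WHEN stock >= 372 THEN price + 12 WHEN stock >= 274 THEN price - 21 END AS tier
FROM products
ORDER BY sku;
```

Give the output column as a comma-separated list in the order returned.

2530, 83, 61, 369, 2390, 63, 2670, 320, NULL, NULL, NULL, 1150, 3850

sku=C13: stock >= 410 → 2530
sku=C24: stock >= 274 → 83
sku=C34: stock >= 372 → 61
sku=C35: stock >= 274 → 369
sku=C36: stock >= 410 → 2390
sku=C45: stock >= 274 → 63
sku=C46: stock >= 410 → 2670
sku=C53: stock >= 410 → 320
sku=C54: (no match → NULL) → NULL
sku=C64: (no match → NULL) → NULL
sku=C77: (no match → NULL) → NULL
sku=C80: stock >= 410 → 1150
sku=C97: stock >= 410 → 3850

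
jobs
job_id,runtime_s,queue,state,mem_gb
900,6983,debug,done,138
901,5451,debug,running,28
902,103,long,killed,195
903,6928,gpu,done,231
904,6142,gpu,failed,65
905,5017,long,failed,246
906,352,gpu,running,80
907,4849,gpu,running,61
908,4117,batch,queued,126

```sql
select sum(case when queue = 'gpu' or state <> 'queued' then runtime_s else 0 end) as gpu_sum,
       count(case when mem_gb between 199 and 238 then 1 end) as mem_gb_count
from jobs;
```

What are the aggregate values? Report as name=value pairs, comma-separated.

gpu_sum=35825, mem_gb_count=1

[gpu_sum: queue = 'gpu' or state <> 'queued']
job_id=900: ✓ → 6983
job_id=901: ✓ → 5451
job_id=902: ✓ → 103
job_id=903: ✓ → 6928
job_id=904: ✓ → 6142
job_id=905: ✓ → 5017
job_id=906: ✓ → 352
job_id=907: ✓ → 4849
job_id=908: ✗
gpu_sum = 6983 + 5451 + 103 + 6928 + 6142 + 5017 + 352 + 4849 = 35825
—
[mem_gb_count: mem_gb between 199 and 238]
job_id=900: ✗
job_id=901: ✗
job_id=902: ✗
job_id=903: ✓ → 1
job_id=904: ✗
job_id=905: ✗
job_id=906: ✗
job_id=907: ✗
job_id=908: ✗
mem_gb_count = COUNT(1) = 1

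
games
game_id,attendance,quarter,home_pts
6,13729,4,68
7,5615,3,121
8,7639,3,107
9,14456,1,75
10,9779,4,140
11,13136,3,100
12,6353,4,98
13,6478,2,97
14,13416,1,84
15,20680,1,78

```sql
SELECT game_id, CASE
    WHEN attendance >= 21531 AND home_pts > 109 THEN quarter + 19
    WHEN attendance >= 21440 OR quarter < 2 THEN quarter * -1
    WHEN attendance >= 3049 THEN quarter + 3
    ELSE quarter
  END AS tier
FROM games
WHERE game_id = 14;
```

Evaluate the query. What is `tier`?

-1

game_id = 14: attendance=13416, quarter=1, home_pts=84.
attendance >= 21531 AND home_pts > 109 → false
attendance >= 21440 OR quarter < 2 → true → -1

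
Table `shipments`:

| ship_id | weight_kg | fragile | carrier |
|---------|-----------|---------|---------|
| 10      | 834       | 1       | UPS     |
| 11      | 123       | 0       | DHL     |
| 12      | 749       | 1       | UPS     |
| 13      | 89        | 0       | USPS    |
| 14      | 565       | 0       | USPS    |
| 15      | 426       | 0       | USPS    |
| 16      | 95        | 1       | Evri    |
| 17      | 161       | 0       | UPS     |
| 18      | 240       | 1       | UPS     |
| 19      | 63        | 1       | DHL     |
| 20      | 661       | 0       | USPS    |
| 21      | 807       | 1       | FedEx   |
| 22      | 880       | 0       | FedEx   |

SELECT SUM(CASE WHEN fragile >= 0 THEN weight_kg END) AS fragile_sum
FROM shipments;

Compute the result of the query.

ship_id=10: ✓ → 834
ship_id=11: ✓ → 123
ship_id=12: ✓ → 749
ship_id=13: ✓ → 89
ship_id=14: ✓ → 565
ship_id=15: ✓ → 426
ship_id=16: ✓ → 95
ship_id=17: ✓ → 161
ship_id=18: ✓ → 240
ship_id=19: ✓ → 63
ship_id=20: ✓ → 661
ship_id=21: ✓ → 807
ship_id=22: ✓ → 880
fragile_sum = 834 + 123 + 749 + 89 + 565 + 426 + 95 + 161 + 240 + 63 + 661 + 807 + 880 = 5693

5693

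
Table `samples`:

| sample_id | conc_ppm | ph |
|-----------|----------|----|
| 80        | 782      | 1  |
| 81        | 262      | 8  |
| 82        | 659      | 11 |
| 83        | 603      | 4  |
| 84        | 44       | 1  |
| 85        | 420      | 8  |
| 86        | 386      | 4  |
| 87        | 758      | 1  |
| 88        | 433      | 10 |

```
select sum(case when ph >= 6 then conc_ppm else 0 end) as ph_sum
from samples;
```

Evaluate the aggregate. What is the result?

sample_id=80: ✗
sample_id=81: ✓ → 262
sample_id=82: ✓ → 659
sample_id=83: ✗
sample_id=84: ✗
sample_id=85: ✓ → 420
sample_id=86: ✗
sample_id=87: ✗
sample_id=88: ✓ → 433
ph_sum = 262 + 659 + 420 + 433 = 1774

1774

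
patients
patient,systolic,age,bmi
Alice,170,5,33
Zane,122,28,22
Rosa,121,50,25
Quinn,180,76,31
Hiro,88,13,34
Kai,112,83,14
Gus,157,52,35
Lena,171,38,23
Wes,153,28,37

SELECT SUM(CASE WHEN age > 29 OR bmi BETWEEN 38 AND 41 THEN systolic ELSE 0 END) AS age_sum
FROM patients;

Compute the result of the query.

patient=Alice: ✗
patient=Zane: ✗
patient=Rosa: ✓ → 121
patient=Quinn: ✓ → 180
patient=Hiro: ✗
patient=Kai: ✓ → 112
patient=Gus: ✓ → 157
patient=Lena: ✓ → 171
patient=Wes: ✗
age_sum = 121 + 180 + 112 + 157 + 171 = 741

741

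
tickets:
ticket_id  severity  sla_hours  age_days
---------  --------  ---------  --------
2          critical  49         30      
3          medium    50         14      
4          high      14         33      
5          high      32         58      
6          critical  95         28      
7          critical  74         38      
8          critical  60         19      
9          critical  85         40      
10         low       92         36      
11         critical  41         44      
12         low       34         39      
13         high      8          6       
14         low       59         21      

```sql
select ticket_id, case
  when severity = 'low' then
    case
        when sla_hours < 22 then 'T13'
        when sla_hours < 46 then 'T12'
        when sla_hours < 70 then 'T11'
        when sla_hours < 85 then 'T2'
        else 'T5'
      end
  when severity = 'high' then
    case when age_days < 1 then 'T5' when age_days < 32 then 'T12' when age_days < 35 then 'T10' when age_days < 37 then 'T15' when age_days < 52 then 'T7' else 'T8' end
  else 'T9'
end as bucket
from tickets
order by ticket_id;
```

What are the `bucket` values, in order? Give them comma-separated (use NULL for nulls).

T9, T9, T10, T8, T9, T9, T9, T9, T5, T9, T12, T12, T11

ticket_id=2: severity='critical' → outer ELSE → T9
ticket_id=3: severity='medium' → outer ELSE → T9
ticket_id=4: severity='high' → inner[age_days < 35] → T10
ticket_id=5: severity='high' → inner[ELSE] → T8
ticket_id=6: severity='critical' → outer ELSE → T9
ticket_id=7: severity='critical' → outer ELSE → T9
ticket_id=8: severity='critical' → outer ELSE → T9
ticket_id=9: severity='critical' → outer ELSE → T9
ticket_id=10: severity='low' → inner[ELSE] → T5
ticket_id=11: severity='critical' → outer ELSE → T9
ticket_id=12: severity='low' → inner[sla_hours < 46] → T12
ticket_id=13: severity='high' → inner[age_days < 32] → T12
ticket_id=14: severity='low' → inner[sla_hours < 70] → T11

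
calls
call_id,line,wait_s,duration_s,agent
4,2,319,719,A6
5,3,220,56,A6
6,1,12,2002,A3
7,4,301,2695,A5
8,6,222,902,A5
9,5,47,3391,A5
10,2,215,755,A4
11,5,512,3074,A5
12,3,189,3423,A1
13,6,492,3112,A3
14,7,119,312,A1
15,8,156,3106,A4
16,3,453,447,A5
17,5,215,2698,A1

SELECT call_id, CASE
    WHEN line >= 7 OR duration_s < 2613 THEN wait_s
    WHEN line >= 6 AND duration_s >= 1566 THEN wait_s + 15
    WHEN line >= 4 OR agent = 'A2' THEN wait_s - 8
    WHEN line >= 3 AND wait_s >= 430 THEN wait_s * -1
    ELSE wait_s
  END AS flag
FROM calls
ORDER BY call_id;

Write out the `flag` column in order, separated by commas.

319, 220, 12, 293, 222, 39, 215, 504, 189, 507, 119, 156, 453, 207

call_id=4: line >= 7 OR duration_s < 2613 → 319
call_id=5: line >= 7 OR duration_s < 2613 → 220
call_id=6: line >= 7 OR duration_s < 2613 → 12
call_id=7: line >= 4 OR agent = 'A2' → 293
call_id=8: line >= 7 OR duration_s < 2613 → 222
call_id=9: line >= 4 OR agent = 'A2' → 39
call_id=10: line >= 7 OR duration_s < 2613 → 215
call_id=11: line >= 4 OR agent = 'A2' → 504
call_id=12: ELSE → 189
call_id=13: line >= 6 AND duration_s >= 1566 → 507
call_id=14: line >= 7 OR duration_s < 2613 → 119
call_id=15: line >= 7 OR duration_s < 2613 → 156
call_id=16: line >= 7 OR duration_s < 2613 → 453
call_id=17: line >= 4 OR agent = 'A2' → 207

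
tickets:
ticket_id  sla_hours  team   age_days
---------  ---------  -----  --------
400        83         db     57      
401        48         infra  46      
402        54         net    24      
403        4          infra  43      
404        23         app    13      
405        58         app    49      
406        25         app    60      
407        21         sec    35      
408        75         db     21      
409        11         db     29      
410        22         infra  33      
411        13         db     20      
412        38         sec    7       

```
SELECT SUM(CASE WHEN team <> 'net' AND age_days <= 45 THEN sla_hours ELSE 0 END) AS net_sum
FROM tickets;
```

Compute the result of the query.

ticket_id=400: ✗
ticket_id=401: ✗
ticket_id=402: ✗
ticket_id=403: ✓ → 4
ticket_id=404: ✓ → 23
ticket_id=405: ✗
ticket_id=406: ✗
ticket_id=407: ✓ → 21
ticket_id=408: ✓ → 75
ticket_id=409: ✓ → 11
ticket_id=410: ✓ → 22
ticket_id=411: ✓ → 13
ticket_id=412: ✓ → 38
net_sum = 4 + 23 + 21 + 75 + 11 + 22 + 13 + 38 = 207

207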